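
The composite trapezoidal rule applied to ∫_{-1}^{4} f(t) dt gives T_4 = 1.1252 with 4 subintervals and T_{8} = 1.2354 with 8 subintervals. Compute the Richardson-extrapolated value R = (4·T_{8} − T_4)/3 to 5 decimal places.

1.27213

R = (4·T_{8} − T_4) / 3 = (4·1.2354 − 1.1252)/3 = (3.8164)/3 = 1.27213.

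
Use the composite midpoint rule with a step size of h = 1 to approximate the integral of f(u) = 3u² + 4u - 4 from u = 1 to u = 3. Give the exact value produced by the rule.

33.5

h = (3 − 1)/2 = 1.
Midpoints m₁,…,m₂ = 1.5, 2.5.
f(m₁)=8.75, f(m₂)=24.75.
h·[f(m₁) + f(m₂)] = 1·(33.5) = 33.5.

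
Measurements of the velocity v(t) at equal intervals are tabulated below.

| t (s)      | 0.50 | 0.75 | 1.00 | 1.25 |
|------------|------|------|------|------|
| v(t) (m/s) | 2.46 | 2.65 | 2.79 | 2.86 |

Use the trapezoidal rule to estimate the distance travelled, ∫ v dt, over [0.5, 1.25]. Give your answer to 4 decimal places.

h = 0.25, n = 3.
(h/2)·[y₀ + 2y₁ + 2y₂ + y₃] = 0.125·(16.20) = 2.0250.

2.0250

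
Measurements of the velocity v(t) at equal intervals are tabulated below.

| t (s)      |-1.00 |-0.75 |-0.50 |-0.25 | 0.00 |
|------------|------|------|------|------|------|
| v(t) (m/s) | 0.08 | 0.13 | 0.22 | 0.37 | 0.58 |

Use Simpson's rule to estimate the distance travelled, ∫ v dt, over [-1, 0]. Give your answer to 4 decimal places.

0.2583

h = 0.25, n = 4.
(h/3)·[y₀ + 4y₁ + 2y₂ + 4y₃ + y₄] = 0.083333·(3.10) = 0.2583.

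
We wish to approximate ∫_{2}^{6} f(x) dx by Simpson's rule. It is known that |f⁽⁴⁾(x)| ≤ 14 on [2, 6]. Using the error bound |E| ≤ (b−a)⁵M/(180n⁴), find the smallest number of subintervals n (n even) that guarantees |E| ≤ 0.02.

Need 14336/(180n⁴) ≤ 0.02.
n⁴ ≥ 14336/(180·0.02) = 3982.22 ⇒ n ≥ 7.9439, so the smallest even n is 8. (n must be even for Simpson's rule.)

8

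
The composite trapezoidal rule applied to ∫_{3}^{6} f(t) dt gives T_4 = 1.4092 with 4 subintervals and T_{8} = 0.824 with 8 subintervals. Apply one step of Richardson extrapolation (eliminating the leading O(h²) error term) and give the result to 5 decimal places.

0.62893

R = (4·T_{8} − T_4) / 3 = (4·0.824 − 1.4092)/3 = (1.8868)/3 = 0.62893.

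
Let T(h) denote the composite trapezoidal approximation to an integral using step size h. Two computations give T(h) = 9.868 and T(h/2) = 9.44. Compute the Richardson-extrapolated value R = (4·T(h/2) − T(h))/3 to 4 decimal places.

9.2973

R = (4·T(h/2) − T(h)) / 3 = (4·9.44 − 9.868)/3 = (27.892)/3 = 9.2973.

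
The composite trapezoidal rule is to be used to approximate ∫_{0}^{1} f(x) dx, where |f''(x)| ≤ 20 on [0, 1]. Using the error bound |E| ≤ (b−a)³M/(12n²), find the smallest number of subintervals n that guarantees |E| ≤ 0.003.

Need 20/(12n²) ≤ 0.003.
n² ≥ 20/(12·0.003) = 555.556 ⇒ n ≥ 23.5702, so the smallest n is 24.

24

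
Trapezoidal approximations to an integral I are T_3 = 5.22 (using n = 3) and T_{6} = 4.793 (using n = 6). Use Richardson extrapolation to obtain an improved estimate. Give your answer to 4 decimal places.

R = (4·T_{6} − T_3) / 3 = (4·4.793 − 5.22)/3 = (13.952)/3 = 4.6507.

4.6507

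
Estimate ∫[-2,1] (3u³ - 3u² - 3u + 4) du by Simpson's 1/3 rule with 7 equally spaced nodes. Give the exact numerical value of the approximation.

h = (1 − (-2))/6 = 0.5.
Nodes u₀,…,u₆ = -2, -1.5, -1, -0.5, 0, 0.5, 1.
f(u) = 3u³ - 3u² - 3u + 4: f₀=-26, f₁=-8.375, f₂=1, f₃=4.375, f₄=4, f₅=2.125, f₆=1.
(h/3)·[f₀ + 4f₁ + 2f₂ + 4f₃ + 2f₄ + 4f₅ + f₆] = 0.166667·(-22.5) = -3.75.

-3.75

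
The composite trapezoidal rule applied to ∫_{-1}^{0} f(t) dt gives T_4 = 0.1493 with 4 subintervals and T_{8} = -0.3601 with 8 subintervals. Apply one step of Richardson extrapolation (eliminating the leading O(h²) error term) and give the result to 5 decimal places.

-0.52990

R = (4·T_{8} − T_4) / 3 = (4·(-0.3601) − 0.1493)/3 = (-1.5897)/3 = -0.52990.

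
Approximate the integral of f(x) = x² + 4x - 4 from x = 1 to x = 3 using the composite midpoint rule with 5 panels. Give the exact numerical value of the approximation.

h = (3 − 1)/5 = 0.4.
Midpoints m₁,…,m₅ = 1.2, 1.6, 2, 2.4, 2.8.
f(m₁)=2.24, f(m₂)=4.96, f(m₃)=8, f(m₄)=11.36, f(m₅)=15.04.
h·[f(m₁) + f(m₂) + f(m₃) + f(m₄) + f(m₅)] = 0.4·(41.6) = 16.64.

16.64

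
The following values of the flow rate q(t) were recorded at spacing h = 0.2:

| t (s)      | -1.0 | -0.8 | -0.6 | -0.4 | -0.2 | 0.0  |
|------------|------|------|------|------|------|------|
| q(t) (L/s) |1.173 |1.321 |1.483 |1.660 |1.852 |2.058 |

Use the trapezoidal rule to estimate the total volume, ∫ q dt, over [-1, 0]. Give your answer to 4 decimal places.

1.5863

h = 0.2, n = 5.
(h/2)·[y₀ + 2y₁ + 2y₂ + 2y₃ + 2y₄ + y₅] = 0.1·(15.863) = 1.5863.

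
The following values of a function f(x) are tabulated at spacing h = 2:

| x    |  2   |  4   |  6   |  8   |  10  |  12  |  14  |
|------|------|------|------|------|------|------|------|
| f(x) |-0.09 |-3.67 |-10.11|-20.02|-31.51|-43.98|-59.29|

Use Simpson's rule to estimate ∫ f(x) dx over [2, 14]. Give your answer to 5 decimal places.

-275.53333

h = 2, n = 6.
(h/3)·[y₀ + 4y₁ + 2y₂ + 4y₃ + 2y₄ + 4y₅ + y₆] = 0.666667·(-413.30) = -275.53333.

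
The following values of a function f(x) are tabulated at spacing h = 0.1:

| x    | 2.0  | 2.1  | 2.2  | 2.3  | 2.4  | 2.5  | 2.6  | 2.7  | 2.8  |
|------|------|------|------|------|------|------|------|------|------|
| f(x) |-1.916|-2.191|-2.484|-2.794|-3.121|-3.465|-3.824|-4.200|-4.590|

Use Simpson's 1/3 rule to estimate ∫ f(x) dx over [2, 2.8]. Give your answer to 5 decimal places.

h = 0.1, n = 8.
(h/3)·[y₀ + 4y₁ + 2y₂ + 4y₃ + 2y₄ + 4y₅ + 2y₆ + 4y₇ + y₈] = 0.033333·(-75.964) = -2.53213.

-2.53213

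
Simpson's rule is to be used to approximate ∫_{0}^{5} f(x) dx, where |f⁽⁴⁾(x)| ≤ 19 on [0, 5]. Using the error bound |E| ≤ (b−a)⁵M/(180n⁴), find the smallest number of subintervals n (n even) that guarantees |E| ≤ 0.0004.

32

Need 59375/(180n⁴) ≤ 0.0004.
n⁴ ≥ 59375/(180·0.0004) = 824653 ⇒ n ≥ 30.1348, so the smallest even n is 32. (n must be even for Simpson's rule.)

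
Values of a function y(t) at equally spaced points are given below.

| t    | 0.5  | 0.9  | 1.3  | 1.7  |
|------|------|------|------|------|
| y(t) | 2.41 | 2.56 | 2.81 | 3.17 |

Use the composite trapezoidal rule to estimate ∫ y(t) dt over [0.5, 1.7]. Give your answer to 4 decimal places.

h = 0.4, n = 3.
(h/2)·[y₀ + 2y₁ + 2y₂ + y₃] = 0.2·(16.32) = 3.2640.

3.2640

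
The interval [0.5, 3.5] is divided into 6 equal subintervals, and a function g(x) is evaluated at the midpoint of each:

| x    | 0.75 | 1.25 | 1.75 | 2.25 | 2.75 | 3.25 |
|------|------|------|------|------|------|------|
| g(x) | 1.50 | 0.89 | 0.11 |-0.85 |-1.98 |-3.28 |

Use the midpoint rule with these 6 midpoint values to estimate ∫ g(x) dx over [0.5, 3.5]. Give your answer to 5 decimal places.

h = 0.5, n = 6.
h·[y(m₁) + y(m₂) + y(m₃) + y(m₄) + y(m₅) + y(m₆)] = 0.5·(-3.61) = -1.80500.

-1.80500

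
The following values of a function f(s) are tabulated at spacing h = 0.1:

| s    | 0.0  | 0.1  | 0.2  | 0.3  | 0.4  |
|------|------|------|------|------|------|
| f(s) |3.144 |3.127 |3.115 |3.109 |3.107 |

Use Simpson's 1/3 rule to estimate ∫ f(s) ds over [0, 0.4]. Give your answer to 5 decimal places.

1.24750

h = 0.1, n = 4.
(h/3)·[y₀ + 4y₁ + 2y₂ + 4y₃ + y₄] = 0.033333·(37.425) = 1.24750.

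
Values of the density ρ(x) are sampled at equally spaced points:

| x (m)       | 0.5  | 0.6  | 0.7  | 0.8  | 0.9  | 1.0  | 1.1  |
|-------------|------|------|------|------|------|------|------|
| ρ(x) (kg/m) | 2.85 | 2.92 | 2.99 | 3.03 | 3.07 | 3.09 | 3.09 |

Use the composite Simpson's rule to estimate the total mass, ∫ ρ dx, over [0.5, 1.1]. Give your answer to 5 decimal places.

h = 0.1, n = 6.
(h/3)·[y₀ + 4y₁ + 2y₂ + 4y₃ + 2y₄ + 4y₅ + y₆] = 0.033333·(54.22) = 1.80733.

1.80733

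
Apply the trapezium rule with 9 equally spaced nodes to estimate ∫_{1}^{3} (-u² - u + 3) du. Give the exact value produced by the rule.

-6.6875

h = (3 − 1)/8 = 0.25.
Nodes u₀,…,u₈ = 1, 1.25, 1.5, 1.75, 2, 2.25, 2.5, 2.75, 3.
f(u) = -u² - u + 3: f₀=1, f₁=0.1875, f₂=-0.75, f₃=-1.8125, f₄=-3, f₅=-4.3125, f₆=-5.75, f₇=-7.3125, f₈=-9.
(h/2)·[f₀ + 2f₁ + 2f₂ + 2f₃ + 2f₄ + 2f₅ + 2f₆ + 2f₇ + f₈] = 0.125·(-53.5) = -6.6875.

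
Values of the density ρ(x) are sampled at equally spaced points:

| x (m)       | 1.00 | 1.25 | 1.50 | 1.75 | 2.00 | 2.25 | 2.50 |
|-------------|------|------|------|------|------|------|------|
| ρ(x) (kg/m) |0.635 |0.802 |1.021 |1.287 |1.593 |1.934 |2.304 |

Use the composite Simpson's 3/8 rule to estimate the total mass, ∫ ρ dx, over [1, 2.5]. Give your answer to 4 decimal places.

h = 0.25, n = 6.
(3h/8)·[y₀ + 3y₁ + 3y₂ + 2y₃ + 3y₄ + 3y₅ + y₆] = 0.09375·(21.563) = 2.0215.

2.0215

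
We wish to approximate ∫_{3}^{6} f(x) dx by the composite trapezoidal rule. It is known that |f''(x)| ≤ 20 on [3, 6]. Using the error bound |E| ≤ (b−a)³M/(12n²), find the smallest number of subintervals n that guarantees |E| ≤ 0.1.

22

Need 540/(12n²) ≤ 0.1.
n² ≥ 540/(12·0.1) = 450 ⇒ n ≥ 21.2132, so the smallest n is 22.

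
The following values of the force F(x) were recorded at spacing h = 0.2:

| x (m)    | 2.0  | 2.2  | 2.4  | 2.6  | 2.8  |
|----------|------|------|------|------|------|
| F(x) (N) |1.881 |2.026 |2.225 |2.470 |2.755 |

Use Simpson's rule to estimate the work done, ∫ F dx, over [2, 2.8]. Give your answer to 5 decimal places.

h = 0.2, n = 4.
(h/3)·[y₀ + 4y₁ + 2y₂ + 4y₃ + y₄] = 0.066667·(27.070) = 1.80467.

1.80467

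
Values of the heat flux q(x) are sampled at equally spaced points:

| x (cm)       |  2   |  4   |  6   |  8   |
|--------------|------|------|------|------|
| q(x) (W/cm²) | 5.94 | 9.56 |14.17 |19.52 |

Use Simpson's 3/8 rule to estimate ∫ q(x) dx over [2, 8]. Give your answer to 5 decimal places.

72.48750

h = 2, n = 3.
(3h/8)·[y₀ + 3y₁ + 3y₂ + y₃] = 0.75·(96.65) = 72.48750.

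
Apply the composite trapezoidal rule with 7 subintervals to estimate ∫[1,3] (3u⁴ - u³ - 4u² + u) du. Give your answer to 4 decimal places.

h = (3 − 1)/7 = 0.285714.
Nodes u₀,…,u₇ = 1, 1.285714, 1.571429, 1.857143, 2.142857, 2.428571, 2.714286, 3.
f(u) = 3u⁴ - u³ - 4u² + u: f₀=-1, f₁=0.745939, f₂=6.107039, f₃=17.342357, f₄=37.190754, f₅=68.870887, f₆=116.081216, f₇=183.
(h/2)·[f₀ + 2f₁ + 2f₂ + 2f₃ + 2f₄ + 2f₅ + 2f₆ + f₇] = 0.142857·(674.676385) = 96.3823.

96.3823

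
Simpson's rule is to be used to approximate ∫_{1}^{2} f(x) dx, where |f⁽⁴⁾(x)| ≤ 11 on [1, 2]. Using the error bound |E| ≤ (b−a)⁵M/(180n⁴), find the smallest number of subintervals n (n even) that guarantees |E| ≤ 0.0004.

Need 11/(180n⁴) ≤ 0.0004.
n⁴ ≥ 11/(180·0.0004) = 152.778 ⇒ n ≥ 3.5157, so the smallest even n is 4. (n must be even for Simpson's rule.)

4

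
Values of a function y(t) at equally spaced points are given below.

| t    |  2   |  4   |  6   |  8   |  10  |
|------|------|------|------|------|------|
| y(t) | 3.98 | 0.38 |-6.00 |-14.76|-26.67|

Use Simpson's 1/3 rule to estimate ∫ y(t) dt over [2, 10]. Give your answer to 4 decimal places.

h = 2, n = 4.
(h/3)·[y₀ + 4y₁ + 2y₂ + 4y₃ + y₄] = 0.666667·(-92.21) = -61.4733.

-61.4733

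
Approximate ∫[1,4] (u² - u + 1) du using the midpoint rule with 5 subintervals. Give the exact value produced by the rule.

16.41

h = (4 − 1)/5 = 0.6.
Midpoints m₁,…,m₅ = 1.3, 1.9, 2.5, 3.1, 3.7.
f(m₁)=1.39, f(m₂)=2.71, f(m₃)=4.75, f(m₄)=7.51, f(m₅)=10.99.
h·[f(m₁) + f(m₂) + f(m₃) + f(m₄) + f(m₅)] = 0.6·(27.35) = 16.41.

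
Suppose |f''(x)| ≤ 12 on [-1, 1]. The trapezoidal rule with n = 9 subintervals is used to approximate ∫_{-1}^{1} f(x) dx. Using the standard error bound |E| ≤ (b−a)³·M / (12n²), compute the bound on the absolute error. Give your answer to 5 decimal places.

0.09877

|E| ≤ (2)³·12 / (12·9²) = 96/972 = 0.09877.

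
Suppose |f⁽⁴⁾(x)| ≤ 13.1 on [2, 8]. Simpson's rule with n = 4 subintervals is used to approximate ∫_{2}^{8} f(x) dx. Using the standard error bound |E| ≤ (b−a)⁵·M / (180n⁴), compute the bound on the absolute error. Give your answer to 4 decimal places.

2.2106

|E| ≤ (6)⁵·13.1 / (180·4⁴) = 101865.6/46080 = 2.2106.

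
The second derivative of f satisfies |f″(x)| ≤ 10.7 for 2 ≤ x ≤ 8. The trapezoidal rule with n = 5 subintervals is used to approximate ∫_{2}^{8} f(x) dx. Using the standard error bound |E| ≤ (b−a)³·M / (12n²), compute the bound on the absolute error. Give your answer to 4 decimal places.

7.7040

|E| ≤ (6)³·10.7 / (12·5²) = 2311.2/300 = 7.7040.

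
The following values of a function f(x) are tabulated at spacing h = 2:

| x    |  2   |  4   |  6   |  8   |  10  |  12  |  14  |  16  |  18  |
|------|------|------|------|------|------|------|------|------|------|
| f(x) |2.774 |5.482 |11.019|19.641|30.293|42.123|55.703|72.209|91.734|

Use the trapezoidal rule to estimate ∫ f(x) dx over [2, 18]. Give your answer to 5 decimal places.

567.44800

h = 2, n = 8.
(h/2)·[y₀ + 2y₁ + 2y₂ + 2y₃ + 2y₄ + 2y₅ + 2y₆ + 2y₇ + y₈] = 1·(567.448) = 567.44800.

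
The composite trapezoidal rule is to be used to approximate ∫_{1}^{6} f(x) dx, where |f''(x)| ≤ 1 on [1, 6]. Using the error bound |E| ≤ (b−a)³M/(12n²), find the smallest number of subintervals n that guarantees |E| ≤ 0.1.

11

Need 125/(12n²) ≤ 0.1.
n² ≥ 125/(12·0.1) = 104.167 ⇒ n ≥ 10.2062, so the smallest n is 11.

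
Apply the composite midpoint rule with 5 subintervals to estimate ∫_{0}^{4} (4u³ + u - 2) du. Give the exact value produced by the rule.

h = (4 − 0)/5 = 0.8.
Midpoints m₁,…,m₅ = 0.4, 1.2, 2, 2.8, 3.6.
f(m₁)=-1.344, f(m₂)=6.112, f(m₃)=32, f(m₄)=88.608, f(m₅)=188.224.
h·[f(m₁) + f(m₂) + f(m₃) + f(m₄) + f(m₅)] = 0.8·(313.6) = 250.88.

250.88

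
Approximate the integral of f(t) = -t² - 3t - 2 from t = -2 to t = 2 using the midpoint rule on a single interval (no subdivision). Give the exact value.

M = (b−a)·f(0) = 4·(-2) = -8.

-8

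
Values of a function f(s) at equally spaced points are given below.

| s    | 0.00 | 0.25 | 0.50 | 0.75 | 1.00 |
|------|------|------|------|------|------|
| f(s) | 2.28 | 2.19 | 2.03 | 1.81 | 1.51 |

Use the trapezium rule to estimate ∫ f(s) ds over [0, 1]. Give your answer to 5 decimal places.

h = 0.25, n = 4.
(h/2)·[y₀ + 2y₁ + 2y₂ + 2y₃ + y₄] = 0.125·(15.85) = 1.98125.

1.98125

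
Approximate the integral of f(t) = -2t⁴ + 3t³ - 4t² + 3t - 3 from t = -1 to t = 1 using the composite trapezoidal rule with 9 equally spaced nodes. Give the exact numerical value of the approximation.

h = (1 − (-1))/8 = 0.25.
Nodes t₀,…,t₈ = -1, -0.75, -0.5, -0.25, 0, 0.25, 0.5, 0.75, 1.
f(t) = -2t⁴ + 3t³ - 4t² + 3t - 3: f₀=-15, f₁=-9.3984375, f₂=-6, f₃=-4.0546875, f₄=-3, f₅=-2.4609375, f₆=-2.25, f₇=-2.3671875, f₈=-3.
(h/2)·[f₀ + 2f₁ + 2f₂ + 2f₃ + 2f₄ + 2f₅ + 2f₆ + 2f₇ + f₈] = 0.125·(-77.0625) = -9.6328125.

-9.6328125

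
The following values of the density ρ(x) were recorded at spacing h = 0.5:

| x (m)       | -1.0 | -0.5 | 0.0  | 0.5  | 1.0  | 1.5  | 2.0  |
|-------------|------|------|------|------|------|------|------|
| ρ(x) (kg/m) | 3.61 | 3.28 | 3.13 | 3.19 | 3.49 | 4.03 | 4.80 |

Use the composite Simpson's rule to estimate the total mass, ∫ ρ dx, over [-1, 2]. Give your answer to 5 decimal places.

10.60833

h = 0.5, n = 6.
(h/3)·[y₀ + 4y₁ + 2y₂ + 4y₃ + 2y₄ + 4y₅ + y₆] = 0.166667·(63.65) = 10.60833.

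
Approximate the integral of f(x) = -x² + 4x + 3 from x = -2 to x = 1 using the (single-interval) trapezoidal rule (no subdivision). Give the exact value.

T = (b−a)/2 · [f(-2) + f(1)] = 1.5·[(-9) + 6] = -4.5.

-4.5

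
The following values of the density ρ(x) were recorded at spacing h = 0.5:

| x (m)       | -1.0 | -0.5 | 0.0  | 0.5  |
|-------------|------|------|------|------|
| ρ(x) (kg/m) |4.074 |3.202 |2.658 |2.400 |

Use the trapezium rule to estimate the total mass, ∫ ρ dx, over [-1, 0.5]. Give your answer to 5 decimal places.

h = 0.5, n = 3.
(h/2)·[y₀ + 2y₁ + 2y₂ + y₃] = 0.25·(18.194) = 4.54850.

4.54850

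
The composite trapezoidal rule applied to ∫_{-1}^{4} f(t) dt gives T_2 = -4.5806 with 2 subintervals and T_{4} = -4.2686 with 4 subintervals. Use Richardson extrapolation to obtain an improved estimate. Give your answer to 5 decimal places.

R = (4·T_{4} − T_2) / 3 = (4·(-4.2686) − (-4.5806))/3 = (-12.4938)/3 = -4.16460.

-4.16460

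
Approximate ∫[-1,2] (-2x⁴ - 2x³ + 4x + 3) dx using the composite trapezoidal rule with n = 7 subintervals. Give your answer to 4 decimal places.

h = (2 − (-1))/7 = 0.428571.
Nodes x₀,…,x₇ = -1, -0.571429, -0.142857, 0.285714, 0.714286, 1.142857, 1.571429, 2.
f(x) = -2x⁴ - 2x³ + 4x + 3: f₀=-1, f₁=0.874219, f₂=2.433569, f₃=4.082882, f₄=4.607663, f₅=1.174094, f₆=-10.670970, f₇=-37.
(h/2)·[f₀ + 2f₁ + 2f₂ + 2f₃ + 2f₄ + 2f₅ + 2f₆ + f₇] = 0.214286·(-32.997085) = -7.0708.

-7.0708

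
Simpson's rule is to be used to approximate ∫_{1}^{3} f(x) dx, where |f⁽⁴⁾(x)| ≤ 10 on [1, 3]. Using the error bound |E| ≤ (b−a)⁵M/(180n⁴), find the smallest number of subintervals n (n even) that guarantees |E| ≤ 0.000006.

24

Need 320/(180n⁴) ≤ 0.000006.
n⁴ ≥ 320/(180·0.000006) = 296296 ⇒ n ≥ 23.3309, so the smallest even n is 24. (n must be even for Simpson's rule.)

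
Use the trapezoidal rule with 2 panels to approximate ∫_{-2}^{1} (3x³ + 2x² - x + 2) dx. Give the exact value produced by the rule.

h = (1 − (-2))/2 = 1.5.
Nodes x₀,…,x₂ = -2, -0.5, 1.
f(x) = 3x³ + 2x² - x + 2: f₀=-12, f₁=2.625, f₂=6.
(h/2)·[f₀ + 2f₁ + f₂] = 0.75·(-0.75) = -0.5625.

-0.5625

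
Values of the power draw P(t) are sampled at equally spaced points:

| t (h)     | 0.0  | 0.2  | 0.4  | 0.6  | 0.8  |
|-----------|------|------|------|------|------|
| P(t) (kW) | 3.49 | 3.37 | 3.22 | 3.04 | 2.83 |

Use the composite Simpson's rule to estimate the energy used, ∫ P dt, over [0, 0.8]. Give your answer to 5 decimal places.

2.56000

h = 0.2, n = 4.
(h/3)·[y₀ + 4y₁ + 2y₂ + 4y₃ + y₄] = 0.066667·(38.40) = 2.56000.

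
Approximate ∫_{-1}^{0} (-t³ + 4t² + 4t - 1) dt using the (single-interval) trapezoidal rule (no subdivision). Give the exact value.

T = (b−a)/2 · [f(-1) + f(0)] = 0.5·[0 + (-1)] = -0.5.

-0.5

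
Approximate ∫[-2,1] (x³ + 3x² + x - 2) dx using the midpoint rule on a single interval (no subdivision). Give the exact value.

M = (b−a)·f(-0.5) = 3·(-1.875) = -5.625.

-5.625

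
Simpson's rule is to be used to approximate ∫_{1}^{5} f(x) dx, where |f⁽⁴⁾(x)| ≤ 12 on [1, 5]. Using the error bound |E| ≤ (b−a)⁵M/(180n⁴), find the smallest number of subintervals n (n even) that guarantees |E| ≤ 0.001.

18

Need 12288/(180n⁴) ≤ 0.001.
n⁴ ≥ 12288/(180·0.001) = 68266.7 ⇒ n ≥ 16.1641, so the smallest even n is 18. (n must be even for Simpson's rule.)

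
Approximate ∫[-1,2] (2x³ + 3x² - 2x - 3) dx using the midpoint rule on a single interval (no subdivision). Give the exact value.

M = (b−a)·f(0.5) = 3·(-3) = -9.

-9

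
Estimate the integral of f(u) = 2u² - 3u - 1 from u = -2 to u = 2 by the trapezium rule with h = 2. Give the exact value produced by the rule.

12

h = (2 − (-2))/2 = 2.
Nodes u₀,…,u₂ = -2, 0, 2.
f(u) = 2u² - 3u - 1: f₀=13, f₁=-1, f₂=1.
(h/2)·[f₀ + 2f₁ + f₂] = 1·(12) = 12.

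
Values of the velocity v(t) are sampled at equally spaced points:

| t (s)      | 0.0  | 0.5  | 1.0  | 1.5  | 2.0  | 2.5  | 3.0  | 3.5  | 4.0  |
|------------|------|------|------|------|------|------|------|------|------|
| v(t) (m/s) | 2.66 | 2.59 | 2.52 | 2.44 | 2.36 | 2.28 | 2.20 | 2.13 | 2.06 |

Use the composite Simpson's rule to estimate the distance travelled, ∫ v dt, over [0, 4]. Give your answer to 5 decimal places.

h = 0.5, n = 8.
(h/3)·[y₀ + 4y₁ + 2y₂ + 4y₃ + 2y₄ + 4y₅ + 2y₆ + 4y₇ + y₈] = 0.166667·(56.64) = 9.44000.

9.44000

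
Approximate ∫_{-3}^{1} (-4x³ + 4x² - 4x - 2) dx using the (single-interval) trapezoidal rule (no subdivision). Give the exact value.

296

T = (b−a)/2 · [f(-3) + f(1)] = 2·[154 + (-6)] = 296.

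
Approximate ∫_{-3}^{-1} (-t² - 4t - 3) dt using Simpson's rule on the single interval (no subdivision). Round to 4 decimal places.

S = (b−a)/6 · [f(-3) + 4f(-2) + f(-1)] = 0.333333·[0 + 4·1 + 0] = 1.3333.

1.3333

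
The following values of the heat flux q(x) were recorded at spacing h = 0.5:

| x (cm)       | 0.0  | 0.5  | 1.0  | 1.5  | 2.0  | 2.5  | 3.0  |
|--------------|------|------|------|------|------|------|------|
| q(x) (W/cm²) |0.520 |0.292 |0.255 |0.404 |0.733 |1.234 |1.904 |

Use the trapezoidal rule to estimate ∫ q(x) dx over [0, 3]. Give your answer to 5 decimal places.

2.06500

h = 0.5, n = 6.
(h/2)·[y₀ + 2y₁ + 2y₂ + 2y₃ + 2y₄ + 2y₅ + y₆] = 0.25·(8.260) = 2.06500.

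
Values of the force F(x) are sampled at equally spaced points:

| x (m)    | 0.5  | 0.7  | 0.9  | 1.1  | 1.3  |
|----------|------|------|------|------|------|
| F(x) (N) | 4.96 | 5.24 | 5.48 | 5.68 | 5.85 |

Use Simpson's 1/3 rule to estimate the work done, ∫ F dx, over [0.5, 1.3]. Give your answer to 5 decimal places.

h = 0.2, n = 4.
(h/3)·[y₀ + 4y₁ + 2y₂ + 4y₃ + y₄] = 0.066667·(65.45) = 4.36333.

4.36333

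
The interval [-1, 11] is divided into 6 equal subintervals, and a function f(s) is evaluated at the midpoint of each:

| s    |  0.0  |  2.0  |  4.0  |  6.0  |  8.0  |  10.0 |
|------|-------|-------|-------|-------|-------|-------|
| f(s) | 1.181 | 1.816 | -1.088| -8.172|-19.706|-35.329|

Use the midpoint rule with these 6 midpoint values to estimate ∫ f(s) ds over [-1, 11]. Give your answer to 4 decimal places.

-122.5960

h = 2, n = 6.
h·[y(m₁) + y(m₂) + y(m₃) + y(m₄) + y(m₅) + y(m₆)] = 2·(-61.298) = -122.5960.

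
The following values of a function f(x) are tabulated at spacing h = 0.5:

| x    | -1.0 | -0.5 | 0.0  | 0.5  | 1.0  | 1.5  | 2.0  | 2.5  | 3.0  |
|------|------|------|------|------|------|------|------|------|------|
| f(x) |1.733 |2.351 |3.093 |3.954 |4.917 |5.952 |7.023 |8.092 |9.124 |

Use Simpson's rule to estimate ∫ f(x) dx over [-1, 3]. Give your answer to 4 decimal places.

h = 0.5, n = 8.
(h/3)·[y₀ + 4y₁ + 2y₂ + 4y₃ + 2y₄ + 4y₅ + 2y₆ + 4y₇ + y₈] = 0.166667·(122.319) = 20.3865.

20.3865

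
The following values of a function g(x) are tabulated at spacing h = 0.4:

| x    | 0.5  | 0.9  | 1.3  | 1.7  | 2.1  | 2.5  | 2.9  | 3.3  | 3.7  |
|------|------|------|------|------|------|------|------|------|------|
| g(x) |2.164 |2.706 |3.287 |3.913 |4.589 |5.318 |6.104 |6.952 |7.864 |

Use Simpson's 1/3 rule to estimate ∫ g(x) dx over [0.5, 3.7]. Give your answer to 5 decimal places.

15.13920

h = 0.4, n = 8.
(h/3)·[y₀ + 4y₁ + 2y₂ + 4y₃ + 2y₄ + 4y₅ + 2y₆ + 4y₇ + y₈] = 0.133333·(113.544) = 15.13920.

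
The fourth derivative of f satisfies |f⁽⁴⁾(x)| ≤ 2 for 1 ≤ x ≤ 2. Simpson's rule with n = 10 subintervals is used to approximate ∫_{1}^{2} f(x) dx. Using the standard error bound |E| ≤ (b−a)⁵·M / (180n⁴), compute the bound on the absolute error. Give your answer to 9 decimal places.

0.000001111

|E| ≤ (1)⁵·2 / (180·10⁴) = 2/1800000 = 0.000001111.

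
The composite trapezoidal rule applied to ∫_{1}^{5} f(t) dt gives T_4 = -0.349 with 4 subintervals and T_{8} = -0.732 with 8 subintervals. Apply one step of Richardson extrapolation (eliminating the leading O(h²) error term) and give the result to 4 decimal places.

-0.8597

R = (4·T_{8} − T_4) / 3 = (4·(-0.732) − (-0.349))/3 = (-2.579)/3 = -0.8597.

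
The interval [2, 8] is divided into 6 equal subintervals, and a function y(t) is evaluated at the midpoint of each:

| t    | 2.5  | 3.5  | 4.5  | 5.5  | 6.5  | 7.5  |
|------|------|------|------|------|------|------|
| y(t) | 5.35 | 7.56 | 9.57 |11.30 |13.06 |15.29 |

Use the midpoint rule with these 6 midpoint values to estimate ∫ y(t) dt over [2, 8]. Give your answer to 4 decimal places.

h = 1, n = 6.
h·[y(m₁) + y(m₂) + y(m₃) + y(m₄) + y(m₅) + y(m₆)] = 1·(62.13) = 62.1300.

62.1300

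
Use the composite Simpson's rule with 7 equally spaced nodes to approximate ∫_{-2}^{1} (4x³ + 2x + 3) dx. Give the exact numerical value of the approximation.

-9

h = (1 − (-2))/6 = 0.5.
Nodes x₀,…,x₆ = -2, -1.5, -1, -0.5, 0, 0.5, 1.
f(x) = 4x³ + 2x + 3: f₀=-33, f₁=-13.5, f₂=-3, f₃=1.5, f₄=3, f₅=4.5, f₆=9.
(h/3)·[f₀ + 4f₁ + 2f₂ + 4f₃ + 2f₄ + 4f₅ + f₆] = 0.166667·(-54) = -9.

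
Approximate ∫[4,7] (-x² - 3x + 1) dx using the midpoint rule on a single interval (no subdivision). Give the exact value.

M = (b−a)·f(5.5) = 3·(-45.75) = -137.25.

-137.25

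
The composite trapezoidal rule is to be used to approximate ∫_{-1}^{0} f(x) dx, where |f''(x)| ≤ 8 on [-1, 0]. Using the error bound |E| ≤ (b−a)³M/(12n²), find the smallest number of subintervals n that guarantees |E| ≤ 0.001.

26

Need 8/(12n²) ≤ 0.001.
n² ≥ 8/(12·0.001) = 666.667 ⇒ n ≥ 25.8199, so the smallest n is 26.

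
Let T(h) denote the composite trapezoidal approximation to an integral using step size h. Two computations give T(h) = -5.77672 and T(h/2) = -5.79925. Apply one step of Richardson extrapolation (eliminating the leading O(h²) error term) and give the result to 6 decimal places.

R = (4·T(h/2) − T(h)) / 3 = (4·(-5.79925) − (-5.77672))/3 = (-17.42028)/3 = -5.806760.

-5.806760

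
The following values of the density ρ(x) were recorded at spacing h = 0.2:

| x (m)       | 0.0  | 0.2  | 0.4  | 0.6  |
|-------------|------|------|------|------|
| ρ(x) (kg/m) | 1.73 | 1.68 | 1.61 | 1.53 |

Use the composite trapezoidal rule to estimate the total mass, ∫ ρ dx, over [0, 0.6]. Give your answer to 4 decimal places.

0.9840

h = 0.2, n = 3.
(h/2)·[y₀ + 2y₁ + 2y₂ + y₃] = 0.1·(9.84) = 0.9840.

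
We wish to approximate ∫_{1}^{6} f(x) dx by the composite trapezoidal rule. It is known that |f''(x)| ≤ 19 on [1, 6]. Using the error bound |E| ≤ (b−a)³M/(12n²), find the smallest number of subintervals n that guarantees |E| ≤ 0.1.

Need 2375/(12n²) ≤ 0.1.
n² ≥ 2375/(12·0.1) = 1979.17 ⇒ n ≥ 44.4878, so the smallest n is 45.

45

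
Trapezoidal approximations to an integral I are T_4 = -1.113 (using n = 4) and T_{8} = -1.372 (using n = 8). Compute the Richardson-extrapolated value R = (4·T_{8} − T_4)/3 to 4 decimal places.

-1.4583

R = (4·T_{8} − T_4) / 3 = (4·(-1.372) − (-1.113))/3 = (-4.375)/3 = -1.4583.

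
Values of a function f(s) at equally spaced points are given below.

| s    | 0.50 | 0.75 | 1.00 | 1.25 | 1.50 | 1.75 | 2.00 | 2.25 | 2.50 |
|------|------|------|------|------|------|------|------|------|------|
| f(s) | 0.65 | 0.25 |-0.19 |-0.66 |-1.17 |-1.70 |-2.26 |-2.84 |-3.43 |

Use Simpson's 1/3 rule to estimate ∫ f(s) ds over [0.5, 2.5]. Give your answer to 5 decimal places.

-2.48500

h = 0.25, n = 8.
(h/3)·[y₀ + 4y₁ + 2y₂ + 4y₃ + 2y₄ + 4y₅ + 2y₆ + 4y₇ + y₈] = 0.083333·(-29.82) = -2.48500.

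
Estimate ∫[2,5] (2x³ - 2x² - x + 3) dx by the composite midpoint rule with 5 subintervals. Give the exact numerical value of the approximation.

h = (5 − 2)/5 = 0.6.
Midpoints m₁,…,m₅ = 2.3, 2.9, 3.5, 4.1, 4.7.
f(m₁)=14.454, f(m₂)=32.058, f(m₃)=60.75, f(m₄)=103.122, f(m₅)=161.766.
h·[f(m₁) + f(m₂) + f(m₃) + f(m₄) + f(m₅)] = 0.6·(372.15) = 223.29.

223.29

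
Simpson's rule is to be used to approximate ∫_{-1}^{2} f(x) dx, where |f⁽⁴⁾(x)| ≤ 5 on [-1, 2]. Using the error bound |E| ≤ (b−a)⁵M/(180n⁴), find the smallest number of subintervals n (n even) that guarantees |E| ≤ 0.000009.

30

Need 1215/(180n⁴) ≤ 0.000009.
n⁴ ≥ 1215/(180·0.000009) = 750000 ⇒ n ≥ 29.4283, so the smallest even n is 30. (n must be even for Simpson's rule.)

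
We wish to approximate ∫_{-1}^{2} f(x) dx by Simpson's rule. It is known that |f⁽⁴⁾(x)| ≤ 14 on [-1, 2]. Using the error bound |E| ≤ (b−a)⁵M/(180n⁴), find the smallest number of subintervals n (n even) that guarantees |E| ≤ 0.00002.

32

Need 3402/(180n⁴) ≤ 0.00002.
n⁴ ≥ 3402/(180·0.00002) = 945000 ⇒ n ≥ 31.1787, so the smallest even n is 32. (n must be even for Simpson's rule.)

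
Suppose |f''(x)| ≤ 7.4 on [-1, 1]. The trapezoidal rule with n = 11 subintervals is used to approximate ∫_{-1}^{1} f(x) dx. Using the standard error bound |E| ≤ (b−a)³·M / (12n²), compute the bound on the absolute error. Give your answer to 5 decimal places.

|E| ≤ (2)³·7.4 / (12·11²) = 59.2/1452 = 0.04077.

0.04077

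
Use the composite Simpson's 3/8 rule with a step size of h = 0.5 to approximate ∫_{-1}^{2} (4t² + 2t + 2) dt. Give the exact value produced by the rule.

21

h = (2 − (-1))/6 = 0.5.
Nodes t₀,…,t₆ = -1, -0.5, 0, 0.5, 1, 1.5, 2.
f(t) = 4t² + 2t + 2: f₀=4, f₁=2, f₂=2, f₃=4, f₄=8, f₅=14, f₆=22.
(3h/8)·[f₀ + 3f₁ + 3f₂ + 2f₃ + 3f₄ + 3f₅ + f₆] = 0.1875·(112) = 21.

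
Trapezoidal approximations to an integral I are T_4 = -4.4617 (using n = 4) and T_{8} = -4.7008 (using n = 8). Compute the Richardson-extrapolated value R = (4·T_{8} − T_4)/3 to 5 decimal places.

R = (4·T_{8} − T_4) / 3 = (4·(-4.7008) − (-4.4617))/3 = (-14.3415)/3 = -4.78050.

-4.78050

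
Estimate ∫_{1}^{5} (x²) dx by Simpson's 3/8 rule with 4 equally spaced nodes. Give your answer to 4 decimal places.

41.3333

h = (5 − 1)/3 = 1.333333.
Nodes x₀,…,x₃ = 1, 2.333333, 3.666667, 5.
f(x) = x²: f₀=1, f₁=5.444444, f₂=13.444444, f₃=25.
(3h/8)·[f₀ + 3f₁ + 3f₂ + f₃] = 0.5·(82.666667) = 41.3333.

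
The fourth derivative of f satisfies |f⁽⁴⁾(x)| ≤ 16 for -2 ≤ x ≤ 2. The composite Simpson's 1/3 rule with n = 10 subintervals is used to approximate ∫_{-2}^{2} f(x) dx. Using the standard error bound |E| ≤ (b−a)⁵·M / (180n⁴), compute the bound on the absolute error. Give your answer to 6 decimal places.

|E| ≤ (4)⁵·16 / (180·10⁴) = 16384/1800000 = 0.009102.

0.009102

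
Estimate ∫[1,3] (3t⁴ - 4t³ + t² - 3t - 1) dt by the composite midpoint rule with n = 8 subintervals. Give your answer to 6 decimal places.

59.294434

h = (3 − 1)/8 = 0.25.
Midpoints m₁,…,m₈ = 1.125, 1.375, 1.625, 1.875, 2.125, 2.375, 2.625, 2.875.
f(m₁)=-3.999267578125, f(m₂)=-2.909423828125, f(m₃)=0.520263671875, f(m₄)=7.602294921875, f(m₅)=19.930419921875, f(m₆)=39.379638671875, f(m₇)=68.106201171875, f(m₈)=108.547607421875.
h·[f(m₁) + f(m₂) + f(m₃) + f(m₄) + f(m₅) + f(m₆) + f(m₇) + f(m₈)] = 0.25·(237.177734375) = 59.294434.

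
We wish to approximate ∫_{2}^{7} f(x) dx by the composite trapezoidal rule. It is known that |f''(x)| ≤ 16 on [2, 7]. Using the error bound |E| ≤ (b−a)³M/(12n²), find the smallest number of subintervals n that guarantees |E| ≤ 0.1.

41

Need 2000/(12n²) ≤ 0.1.
n² ≥ 2000/(12·0.1) = 1666.67 ⇒ n ≥ 40.8248, so the smallest n is 41.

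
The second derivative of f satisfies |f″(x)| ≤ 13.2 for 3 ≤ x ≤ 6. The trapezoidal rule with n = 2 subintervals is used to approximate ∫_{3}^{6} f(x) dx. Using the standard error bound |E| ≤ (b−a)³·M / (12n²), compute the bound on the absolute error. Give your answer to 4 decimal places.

|E| ≤ (3)³·13.2 / (12·2²) = 356.4/48 = 7.4250.

7.4250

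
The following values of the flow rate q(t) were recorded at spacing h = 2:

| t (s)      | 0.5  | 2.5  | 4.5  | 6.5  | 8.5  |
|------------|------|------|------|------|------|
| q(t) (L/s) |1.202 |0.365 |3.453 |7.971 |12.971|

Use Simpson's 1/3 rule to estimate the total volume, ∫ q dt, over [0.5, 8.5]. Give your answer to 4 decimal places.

36.2820

h = 2, n = 4.
(h/3)·[y₀ + 4y₁ + 2y₂ + 4y₃ + y₄] = 0.666667·(54.423) = 36.2820.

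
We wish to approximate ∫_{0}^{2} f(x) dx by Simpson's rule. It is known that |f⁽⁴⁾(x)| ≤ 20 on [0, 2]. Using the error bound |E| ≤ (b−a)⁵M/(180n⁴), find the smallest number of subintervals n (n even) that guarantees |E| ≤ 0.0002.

Need 640/(180n⁴) ≤ 0.0002.
n⁴ ≥ 640/(180·0.0002) = 17777.8 ⇒ n ≥ 11.5470, so the smallest even n is 12. (n must be even for Simpson's rule.)

12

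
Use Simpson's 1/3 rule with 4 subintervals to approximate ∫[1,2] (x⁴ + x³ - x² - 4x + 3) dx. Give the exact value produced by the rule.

4.6171875

h = (2 − 1)/4 = 0.25.
Nodes x₀,…,x₄ = 1, 1.25, 1.5, 1.75, 2.
f(x) = x⁴ + x³ - x² - 4x + 3: f₀=0, f₁=0.83203125, f₂=3.1875, f₃=7.67578125, f₄=15.
(h/3)·[f₀ + 4f₁ + 2f₂ + 4f₃ + f₄] = 0.083333·(55.40625) = 4.6171875.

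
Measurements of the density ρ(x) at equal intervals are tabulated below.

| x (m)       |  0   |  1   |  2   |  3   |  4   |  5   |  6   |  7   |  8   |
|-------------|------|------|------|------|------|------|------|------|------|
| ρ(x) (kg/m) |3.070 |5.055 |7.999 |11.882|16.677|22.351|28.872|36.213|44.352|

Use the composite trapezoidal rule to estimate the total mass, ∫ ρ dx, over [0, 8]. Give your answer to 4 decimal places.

h = 1, n = 8.
(h/2)·[y₀ + 2y₁ + 2y₂ + 2y₃ + 2y₄ + 2y₅ + 2y₆ + 2y₇ + y₈] = 0.5·(305.520) = 152.7600.

152.7600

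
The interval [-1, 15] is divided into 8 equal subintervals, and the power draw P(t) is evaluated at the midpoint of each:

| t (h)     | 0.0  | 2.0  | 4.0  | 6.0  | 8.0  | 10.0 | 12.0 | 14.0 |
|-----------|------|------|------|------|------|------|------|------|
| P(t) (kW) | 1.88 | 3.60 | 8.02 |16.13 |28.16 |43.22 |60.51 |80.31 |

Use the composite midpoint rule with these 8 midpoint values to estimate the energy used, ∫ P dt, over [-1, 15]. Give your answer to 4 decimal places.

h = 2, n = 8.
h·[y(m₁) + y(m₂) + y(m₃) + y(m₄) + y(m₅) + y(m₆) + y(m₇) + y(m₈)] = 2·(241.83) = 483.6600.

483.6600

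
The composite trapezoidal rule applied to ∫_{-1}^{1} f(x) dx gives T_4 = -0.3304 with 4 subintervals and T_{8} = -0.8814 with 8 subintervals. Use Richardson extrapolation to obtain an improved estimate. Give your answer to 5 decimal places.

-1.06507

R = (4·T_{8} − T_4) / 3 = (4·(-0.8814) − (-0.3304))/3 = (-3.1952)/3 = -1.06507.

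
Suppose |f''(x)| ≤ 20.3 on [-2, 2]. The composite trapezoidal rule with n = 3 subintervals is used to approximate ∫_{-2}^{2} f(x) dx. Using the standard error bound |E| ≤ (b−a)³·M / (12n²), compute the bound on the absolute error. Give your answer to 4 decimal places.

12.0296

|E| ≤ (4)³·20.3 / (12·3²) = 1299.2/108 = 12.0296.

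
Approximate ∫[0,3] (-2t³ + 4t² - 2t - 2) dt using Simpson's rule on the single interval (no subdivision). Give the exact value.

S = (b−a)/6 · [f(0) + 4f(1.5) + f(3)] = 0.5·[(-2) + 4·(-2.75) + (-26)] = -19.5.

-19.5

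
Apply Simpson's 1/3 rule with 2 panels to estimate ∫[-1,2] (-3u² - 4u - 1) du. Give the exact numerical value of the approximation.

-18

h = (2 − (-1))/2 = 1.5.
Nodes u₀,…,u₂ = -1, 0.5, 2.
f(u) = -3u² - 4u - 1: f₀=0, f₁=-3.75, f₂=-21.
(h/3)·[f₀ + 4f₁ + f₂] = 0.5·(-36) = -18.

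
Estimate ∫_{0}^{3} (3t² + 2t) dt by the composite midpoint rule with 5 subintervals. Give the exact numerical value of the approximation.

h = (3 − 0)/5 = 0.6.
Midpoints m₁,…,m₅ = 0.3, 0.9, 1.5, 2.1, 2.7.
f(m₁)=0.87, f(m₂)=4.23, f(m₃)=9.75, f(m₄)=17.43, f(m₅)=27.27.
h·[f(m₁) + f(m₂) + f(m₃) + f(m₄) + f(m₅)] = 0.6·(59.55) = 35.73.

35.73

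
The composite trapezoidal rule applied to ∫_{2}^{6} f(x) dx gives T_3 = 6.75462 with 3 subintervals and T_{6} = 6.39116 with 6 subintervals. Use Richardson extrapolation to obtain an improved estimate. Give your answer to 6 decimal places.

R = (4·T_{6} − T_3) / 3 = (4·6.39116 − 6.75462)/3 = (18.81002)/3 = 6.270007.

6.270007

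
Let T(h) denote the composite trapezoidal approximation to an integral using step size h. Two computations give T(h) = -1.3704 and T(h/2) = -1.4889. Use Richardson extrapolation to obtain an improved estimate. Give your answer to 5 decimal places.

-1.52840

R = (4·T(h/2) − T(h)) / 3 = (4·(-1.4889) − (-1.3704))/3 = (-4.5852)/3 = -1.52840.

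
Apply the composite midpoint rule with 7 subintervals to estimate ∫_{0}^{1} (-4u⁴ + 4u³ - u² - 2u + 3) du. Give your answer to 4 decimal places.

1.8717

h = (1 − 0)/7 = 0.142857.
Midpoints m₁,…,m₇ = 0.071429, 0.214286, 0.357143, 0.5, 0.642857, 0.785714, 0.928571.
f(m₁)=2.853394, f(m₂)=2.556435, f(m₃)=2.275302, f(m₄)=2, f(m₅)=1.680550, f(m₆)=1.226989, f(m₇)=0.509371.
h·[f(m₁) + f(m₂) + f(m₃) + f(m₄) + f(m₅) + f(m₆) + f(m₇)] = 0.142857·(13.102041) = 1.8717.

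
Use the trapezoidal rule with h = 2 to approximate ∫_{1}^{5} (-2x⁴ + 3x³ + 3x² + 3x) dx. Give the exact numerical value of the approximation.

-868

h = (5 − 1)/2 = 2.
Nodes x₀,…,x₂ = 1, 3, 5.
f(x) = -2x⁴ + 3x³ + 3x² + 3x: f₀=7, f₁=-45, f₂=-785.
(h/2)·[f₀ + 2f₁ + f₂] = 1·(-868) = -868.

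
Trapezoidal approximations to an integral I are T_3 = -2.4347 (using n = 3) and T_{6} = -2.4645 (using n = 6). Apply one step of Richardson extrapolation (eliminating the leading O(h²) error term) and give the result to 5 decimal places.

-2.47443

R = (4·T_{6} − T_3) / 3 = (4·(-2.4645) − (-2.4347))/3 = (-7.4233)/3 = -2.47443.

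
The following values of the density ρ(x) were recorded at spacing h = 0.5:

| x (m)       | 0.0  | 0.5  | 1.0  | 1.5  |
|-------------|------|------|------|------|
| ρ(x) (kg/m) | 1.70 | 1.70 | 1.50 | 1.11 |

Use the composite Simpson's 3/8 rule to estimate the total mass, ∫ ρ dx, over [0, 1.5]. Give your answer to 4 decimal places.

2.3269

h = 0.5, n = 3.
(3h/8)·[y₀ + 3y₁ + 3y₂ + y₃] = 0.1875·(12.41) = 2.3269.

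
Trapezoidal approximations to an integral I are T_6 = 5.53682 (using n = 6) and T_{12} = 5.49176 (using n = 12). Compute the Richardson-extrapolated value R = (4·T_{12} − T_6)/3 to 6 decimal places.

R = (4·T_{12} − T_6) / 3 = (4·5.49176 − 5.53682)/3 = (16.43022)/3 = 5.476740.

5.476740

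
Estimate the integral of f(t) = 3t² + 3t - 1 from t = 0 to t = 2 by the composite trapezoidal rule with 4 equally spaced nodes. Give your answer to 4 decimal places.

12.4444

h = (2 − 0)/3 = 0.666667.
Nodes t₀,…,t₃ = 0, 0.666667, 1.333333, 2.
f(t) = 3t² + 3t - 1: f₀=-1, f₁=2.333333, f₂=8.333333, f₃=17.
(h/2)·[f₀ + 2f₁ + 2f₂ + f₃] = 0.333333·(37.333333) = 12.4444.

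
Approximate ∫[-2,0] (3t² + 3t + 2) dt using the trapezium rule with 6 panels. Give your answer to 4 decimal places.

h = (0 − (-2))/6 = 0.333333.
Nodes t₀,…,t₆ = -2, -1.666667, -1.333333, -1, -0.666667, -0.333333, 0.
f(t) = 3t² + 3t + 2: f₀=8, f₁=5.333333, f₂=3.333333, f₃=2, f₄=1.333333, f₅=1.333333, f₆=2.
(h/2)·[f₀ + 2f₁ + 2f₂ + 2f₃ + 2f₄ + 2f₅ + f₆] = 0.166667·(36.666667) = 6.1111.

6.1111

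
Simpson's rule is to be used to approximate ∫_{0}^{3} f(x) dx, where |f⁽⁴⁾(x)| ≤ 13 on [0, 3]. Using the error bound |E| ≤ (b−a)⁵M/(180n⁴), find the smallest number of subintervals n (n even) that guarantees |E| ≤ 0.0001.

22

Need 3159/(180n⁴) ≤ 0.0001.
n⁴ ≥ 3159/(180·0.0001) = 175500 ⇒ n ≥ 20.4677, so the smallest even n is 22. (n must be even for Simpson's rule.)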